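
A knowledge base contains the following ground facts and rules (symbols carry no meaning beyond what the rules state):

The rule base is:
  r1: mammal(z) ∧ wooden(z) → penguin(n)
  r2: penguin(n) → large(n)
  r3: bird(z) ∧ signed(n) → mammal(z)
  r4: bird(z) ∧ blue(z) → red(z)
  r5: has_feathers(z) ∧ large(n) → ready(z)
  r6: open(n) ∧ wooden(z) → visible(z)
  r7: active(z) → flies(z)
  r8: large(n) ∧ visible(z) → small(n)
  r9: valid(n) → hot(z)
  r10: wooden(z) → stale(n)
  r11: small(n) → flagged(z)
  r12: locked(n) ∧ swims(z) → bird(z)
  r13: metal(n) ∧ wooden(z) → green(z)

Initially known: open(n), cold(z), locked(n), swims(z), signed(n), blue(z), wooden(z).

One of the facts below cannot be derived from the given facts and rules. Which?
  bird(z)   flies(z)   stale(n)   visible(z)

flies(z)

Round 1 — r6, r10, r12, derive visible(z), stale(n), bird(z).
Round 2 — r3, r4, derive mammal(z), red(z).
Round 3 — r1, derive penguin(n).
Round 4 — r2, derive large(n).
Round 5 — r8, derive small(n).
Round 6 — r11, derive flagged(z).
Derived: bird(z) (round 1), visible(z) (round 1), stale(n) (round 1). flies(z) never appears in any round.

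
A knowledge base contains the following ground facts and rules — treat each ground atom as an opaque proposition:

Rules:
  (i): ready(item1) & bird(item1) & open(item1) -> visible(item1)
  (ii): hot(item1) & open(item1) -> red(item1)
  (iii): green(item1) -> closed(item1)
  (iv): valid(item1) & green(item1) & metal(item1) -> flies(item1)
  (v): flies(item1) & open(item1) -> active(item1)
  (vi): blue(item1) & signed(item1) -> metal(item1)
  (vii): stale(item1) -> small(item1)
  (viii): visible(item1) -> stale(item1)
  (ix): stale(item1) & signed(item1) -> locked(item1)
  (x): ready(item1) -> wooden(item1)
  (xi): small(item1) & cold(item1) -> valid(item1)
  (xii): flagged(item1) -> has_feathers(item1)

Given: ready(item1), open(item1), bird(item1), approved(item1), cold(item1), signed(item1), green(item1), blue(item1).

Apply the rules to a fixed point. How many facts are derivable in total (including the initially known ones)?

Round 1 — (i), (iii), (vi), (x), derive visible(item1), closed(item1), metal(item1), wooden(item1).
Round 2 — (viii), derive stale(item1).
Round 3 — (vii), (ix), derive small(item1), locked(item1).
Round 4 — (xi), derive valid(item1).
Round 5 — (iv), derive flies(item1).
Round 6 — (v), derive active(item1).
Closure: {active(item1), approved(item1), bird(item1), blue(item1), closed(item1), cold(item1), flies(item1), green(item1), locked(item1), metal(item1), open(item1), ready(item1), signed(item1), small(item1), stale(item1), valid(item1), visible(item1), wooden(item1)} — 18 facts.

18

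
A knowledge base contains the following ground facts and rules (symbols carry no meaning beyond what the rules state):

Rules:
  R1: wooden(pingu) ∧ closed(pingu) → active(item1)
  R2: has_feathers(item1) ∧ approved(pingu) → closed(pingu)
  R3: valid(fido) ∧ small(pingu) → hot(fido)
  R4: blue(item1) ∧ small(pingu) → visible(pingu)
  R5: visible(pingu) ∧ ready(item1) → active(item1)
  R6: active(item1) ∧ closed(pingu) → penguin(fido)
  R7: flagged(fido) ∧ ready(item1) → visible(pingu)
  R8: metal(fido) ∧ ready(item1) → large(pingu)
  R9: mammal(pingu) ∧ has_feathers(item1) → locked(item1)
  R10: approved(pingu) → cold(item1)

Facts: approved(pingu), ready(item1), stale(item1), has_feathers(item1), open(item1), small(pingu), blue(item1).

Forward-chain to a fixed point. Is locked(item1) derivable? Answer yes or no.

no

Round 1 — R2, R4, R10, derive closed(pingu), visible(pingu), cold(item1).
Round 2 — R5, derive active(item1).
Round 3 — R6, derive penguin(fido).
Fixed point reached. locked(item1) is concluded only by R9; R9 needs mammal(pingu) (never derived).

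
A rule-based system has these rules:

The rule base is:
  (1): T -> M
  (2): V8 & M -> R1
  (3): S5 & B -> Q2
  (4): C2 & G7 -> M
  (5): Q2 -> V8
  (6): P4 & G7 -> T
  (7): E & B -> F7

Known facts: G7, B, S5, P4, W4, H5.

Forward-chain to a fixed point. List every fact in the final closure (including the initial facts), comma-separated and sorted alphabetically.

B, G7, H5, M, P4, Q2, R1, S5, T, V8, W4

[1] (3) [S5 & B -> Q2]; (6) [P4 & G7 -> T]. ⇒ new: Q2, T.
[2] (1) [T -> M]; (5) [Q2 -> V8]. ⇒ new: M, V8.
[3] (2) [V8 & M -> R1]. ⇒ new: R1.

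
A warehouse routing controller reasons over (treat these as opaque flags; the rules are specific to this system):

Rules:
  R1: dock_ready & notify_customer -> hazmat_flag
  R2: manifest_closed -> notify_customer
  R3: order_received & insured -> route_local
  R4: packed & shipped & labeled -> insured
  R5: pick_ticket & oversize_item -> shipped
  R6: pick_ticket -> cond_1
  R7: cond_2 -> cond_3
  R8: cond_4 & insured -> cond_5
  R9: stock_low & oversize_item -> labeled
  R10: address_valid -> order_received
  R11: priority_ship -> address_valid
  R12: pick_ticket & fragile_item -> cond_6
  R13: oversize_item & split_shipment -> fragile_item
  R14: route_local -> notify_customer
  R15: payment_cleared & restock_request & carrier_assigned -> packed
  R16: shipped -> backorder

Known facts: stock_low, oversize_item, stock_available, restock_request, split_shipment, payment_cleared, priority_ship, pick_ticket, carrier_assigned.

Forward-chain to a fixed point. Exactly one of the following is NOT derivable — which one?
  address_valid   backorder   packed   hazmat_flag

hazmat_flag

Round 1 — R5, R6, R9, R11, R13, R15, derive shipped, cond_1, labeled, address_valid, fragile_item, packed.
Round 2 — R4, R10, R12, R16, derive insured, order_received, cond_6, backorder.
Round 3 — R3, derive route_local.
Round 4 — R14, derive notify_customer.
Derived: backorder (round 2), packed (round 1), address_valid (round 1). hazmat_flag never appears in any round.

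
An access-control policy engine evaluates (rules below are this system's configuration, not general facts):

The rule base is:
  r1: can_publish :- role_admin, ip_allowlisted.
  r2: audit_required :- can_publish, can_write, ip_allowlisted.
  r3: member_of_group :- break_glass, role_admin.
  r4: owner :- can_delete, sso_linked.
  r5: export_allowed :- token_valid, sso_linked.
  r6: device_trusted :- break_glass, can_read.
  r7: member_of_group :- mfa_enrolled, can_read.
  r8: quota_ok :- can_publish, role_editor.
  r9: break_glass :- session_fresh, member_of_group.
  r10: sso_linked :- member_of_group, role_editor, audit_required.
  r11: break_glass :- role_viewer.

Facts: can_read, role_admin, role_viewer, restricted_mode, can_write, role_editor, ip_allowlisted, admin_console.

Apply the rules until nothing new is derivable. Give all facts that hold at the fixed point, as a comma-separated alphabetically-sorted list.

admin_console, audit_required, break_glass, can_publish, can_read, can_write, device_trusted, ip_allowlisted, member_of_group, quota_ok, restricted_mode, role_admin, role_editor, role_viewer, sso_linked

[1] r1 [can_publish :- role_admin, ip_allowlisted.]; r11 [break_glass :- role_viewer.]. ⇒ new: can_publish, break_glass.
[2] r2 [audit_required :- can_publish, can_write, ip_allowlisted.]; r3 [member_of_group :- break_glass, role_admin.]; r6 [device_trusted :- break_glass, can_read.]; r8 [quota_ok :- can_publish, role_editor.]. ⇒ new: audit_required, member_of_group, device_trusted, quota_ok.
[3] r10 [sso_linked :- member_of_group, role_editor, audit_required.]. ⇒ new: sso_linked.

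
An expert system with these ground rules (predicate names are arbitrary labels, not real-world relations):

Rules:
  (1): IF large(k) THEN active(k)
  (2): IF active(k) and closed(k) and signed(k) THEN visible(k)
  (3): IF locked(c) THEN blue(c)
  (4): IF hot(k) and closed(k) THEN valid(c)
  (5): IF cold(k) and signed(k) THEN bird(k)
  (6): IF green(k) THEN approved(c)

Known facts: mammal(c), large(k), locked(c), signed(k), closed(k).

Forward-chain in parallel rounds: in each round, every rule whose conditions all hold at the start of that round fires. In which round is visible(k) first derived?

[1] (1) [IF large(k) THEN active(k)]; (3) [IF locked(c) THEN blue(c)]. ⇒ new: active(k), blue(c).
[2] (2) [IF active(k) and closed(k) and signed(k) THEN visible(k)]. ⇒ new: visible(k).
visible(k) first appears in round 2.

2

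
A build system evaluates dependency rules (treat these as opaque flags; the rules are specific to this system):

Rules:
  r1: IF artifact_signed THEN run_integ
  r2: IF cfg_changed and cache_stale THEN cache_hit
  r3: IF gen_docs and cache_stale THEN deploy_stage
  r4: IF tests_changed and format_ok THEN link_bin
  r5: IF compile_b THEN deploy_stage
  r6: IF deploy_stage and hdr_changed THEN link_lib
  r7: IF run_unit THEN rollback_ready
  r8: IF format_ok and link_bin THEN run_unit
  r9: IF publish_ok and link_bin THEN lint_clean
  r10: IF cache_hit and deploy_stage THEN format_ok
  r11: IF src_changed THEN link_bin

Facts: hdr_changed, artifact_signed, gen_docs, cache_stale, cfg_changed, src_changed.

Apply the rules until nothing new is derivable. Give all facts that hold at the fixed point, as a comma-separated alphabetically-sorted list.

[1] r1 [IF artifact_signed THEN run_integ]; r2 [IF cfg_changed and cache_stale THEN cache_hit]; r3 [IF gen_docs and cache_stale THEN deploy_stage]; r11 [IF src_changed THEN link_bin]. ⇒ new: run_integ, cache_hit, deploy_stage, link_bin.
[2] r6 [IF deploy_stage and hdr_changed THEN link_lib]; r10 [IF cache_hit and deploy_stage THEN format_ok]. ⇒ new: link_lib, format_ok.
[3] r8 [IF format_ok and link_bin THEN run_unit]. ⇒ new: run_unit.
[4] r7 [IF run_unit THEN rollback_ready]. ⇒ new: rollback_ready.

artifact_signed, cache_hit, cache_stale, cfg_changed, deploy_stage, format_ok, gen_docs, hdr_changed, link_bin, link_lib, rollback_ready, run_integ, run_unit, src_changed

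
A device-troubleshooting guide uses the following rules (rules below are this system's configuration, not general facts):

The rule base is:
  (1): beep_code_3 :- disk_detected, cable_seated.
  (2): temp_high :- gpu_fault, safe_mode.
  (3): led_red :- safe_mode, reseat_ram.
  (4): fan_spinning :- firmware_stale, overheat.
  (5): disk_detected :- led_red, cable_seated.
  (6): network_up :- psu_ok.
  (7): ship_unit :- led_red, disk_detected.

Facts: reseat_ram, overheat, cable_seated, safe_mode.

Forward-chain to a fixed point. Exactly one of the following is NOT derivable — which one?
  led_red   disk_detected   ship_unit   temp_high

[1] (3) [led_red :- safe_mode, reseat_ram.]. ⇒ new: led_red.
[2] (5) [disk_detected :- led_red, cable_seated.]. ⇒ new: disk_detected.
[3] (1) [beep_code_3 :- disk_detected, cable_seated.]; (7) [ship_unit :- led_red, disk_detected.]. ⇒ new: beep_code_3, ship_unit.
Derived: disk_detected (round 2), ship_unit (round 3), led_red (round 1). temp_high never appears in any round.

temp_high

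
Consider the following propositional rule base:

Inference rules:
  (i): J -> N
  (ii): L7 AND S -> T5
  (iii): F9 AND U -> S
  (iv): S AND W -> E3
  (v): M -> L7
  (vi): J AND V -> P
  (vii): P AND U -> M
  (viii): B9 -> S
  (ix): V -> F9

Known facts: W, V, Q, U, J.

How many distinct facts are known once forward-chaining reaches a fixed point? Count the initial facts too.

Round 1 fires (i), (vi), (ix), giving N, P, F9.
Round 2 fires (iii), (vii), giving S, M.
Round 3 fires (iv), (v), giving E3, L7.
Round 4 fires (ii), giving T5.
Closure: {E3, F9, J, L7, M, N, P, Q, S, T5, U, V, W} — 13 facts.

13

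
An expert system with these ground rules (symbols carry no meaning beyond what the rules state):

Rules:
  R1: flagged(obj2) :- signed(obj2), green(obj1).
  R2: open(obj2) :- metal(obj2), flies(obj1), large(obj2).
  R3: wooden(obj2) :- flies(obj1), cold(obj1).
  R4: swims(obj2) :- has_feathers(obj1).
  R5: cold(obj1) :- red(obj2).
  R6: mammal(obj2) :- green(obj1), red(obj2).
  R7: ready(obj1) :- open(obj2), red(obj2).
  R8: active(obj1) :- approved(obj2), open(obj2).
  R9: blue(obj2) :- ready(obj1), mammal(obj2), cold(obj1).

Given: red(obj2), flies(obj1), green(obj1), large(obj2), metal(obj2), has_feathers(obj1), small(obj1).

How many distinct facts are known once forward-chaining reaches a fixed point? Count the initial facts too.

Round 1: R2 [open(obj2) :- metal(obj2), flies(obj1), large(obj2).]; R4 [swims(obj2) :- has_feathers(obj1).]; R5 [cold(obj1) :- red(obj2).]; R6 [mammal(obj2) :- green(obj1), red(obj2).]. New: open(obj2), swims(obj2), cold(obj1), mammal(obj2).
Round 2: R3 [wooden(obj2) :- flies(obj1), cold(obj1).]; R7 [ready(obj1) :- open(obj2), red(obj2).]. New: wooden(obj2), ready(obj1).
Round 3: R9 [blue(obj2) :- ready(obj1), mammal(obj2), cold(obj1).]. New: blue(obj2).
Closure: {blue(obj2), cold(obj1), flies(obj1), green(obj1), has_feathers(obj1), large(obj2), mammal(obj2), metal(obj2), open(obj2), ready(obj1), red(obj2), small(obj1), swims(obj2), wooden(obj2)} — 14 facts.

14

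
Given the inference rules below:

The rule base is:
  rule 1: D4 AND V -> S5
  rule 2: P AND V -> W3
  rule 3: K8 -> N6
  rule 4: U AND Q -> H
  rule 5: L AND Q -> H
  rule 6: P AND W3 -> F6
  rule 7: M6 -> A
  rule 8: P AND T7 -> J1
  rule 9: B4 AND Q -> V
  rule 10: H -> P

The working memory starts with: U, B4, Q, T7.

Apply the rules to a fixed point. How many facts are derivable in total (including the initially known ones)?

Round 1: rule 4 [U AND Q -> H]; rule 9 [B4 AND Q -> V]. New: H, V.
Round 2: rule 10 [H -> P]. New: P.
Round 3: rule 2 [P AND V -> W3]; rule 8 [P AND T7 -> J1]. New: W3, J1.
Round 4: rule 6 [P AND W3 -> F6]. New: F6.
Closure: {B4, F6, H, J1, P, Q, T7, U, V, W3} — 10 facts.

10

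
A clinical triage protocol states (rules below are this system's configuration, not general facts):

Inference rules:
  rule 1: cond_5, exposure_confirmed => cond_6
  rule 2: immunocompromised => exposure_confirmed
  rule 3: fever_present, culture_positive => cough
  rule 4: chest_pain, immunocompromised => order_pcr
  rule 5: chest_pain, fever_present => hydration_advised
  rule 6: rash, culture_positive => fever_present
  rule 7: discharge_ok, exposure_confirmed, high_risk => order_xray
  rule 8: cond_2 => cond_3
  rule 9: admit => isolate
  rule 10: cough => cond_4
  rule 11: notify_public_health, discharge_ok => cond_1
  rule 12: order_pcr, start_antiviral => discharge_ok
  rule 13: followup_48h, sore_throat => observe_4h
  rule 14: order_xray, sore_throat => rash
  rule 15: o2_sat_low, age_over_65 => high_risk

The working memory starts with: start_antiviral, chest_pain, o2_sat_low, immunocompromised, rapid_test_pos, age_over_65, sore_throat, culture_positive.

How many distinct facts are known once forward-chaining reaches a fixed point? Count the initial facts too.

18

[1] rule 2 [immunocompromised => exposure_confirmed]; rule 4 [chest_pain, immunocompromised => order_pcr]; rule 15 [o2_sat_low, age_over_65 => high_risk]. ⇒ new: exposure_confirmed, order_pcr, high_risk.
[2] rule 12 [order_pcr, start_antiviral => discharge_ok]. ⇒ new: discharge_ok.
[3] rule 7 [discharge_ok, exposure_confirmed, high_risk => order_xray]. ⇒ new: order_xray.
[4] rule 14 [order_xray, sore_throat => rash]. ⇒ new: rash.
[5] rule 6 [rash, culture_positive => fever_present]. ⇒ new: fever_present.
[6] rule 3 [fever_present, culture_positive => cough]; rule 5 [chest_pain, fever_present => hydration_advised]. ⇒ new: cough, hydration_advised.
[7] rule 10 [cough => cond_4]. ⇒ new: cond_4.
Closure: {age_over_65, chest_pain, cond_4, cough, culture_positive, discharge_ok, exposure_confirmed, fever_present, high_risk, hydration_advised, immunocompromised, o2_sat_low, order_pcr, order_xray, rapid_test_pos, rash, sore_throat, start_antiviral} — 18 facts.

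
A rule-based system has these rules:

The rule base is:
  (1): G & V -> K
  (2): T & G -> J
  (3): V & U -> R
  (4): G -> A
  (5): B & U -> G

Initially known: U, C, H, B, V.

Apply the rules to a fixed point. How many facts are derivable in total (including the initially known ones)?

[1] (3) [V & U -> R]; (5) [B & U -> G]. ⇒ new: R, G.
[2] (1) [G & V -> K]; (4) [G -> A]. ⇒ new: K, A.
Closure: {A, B, C, G, H, K, R, U, V} — 9 facts.

9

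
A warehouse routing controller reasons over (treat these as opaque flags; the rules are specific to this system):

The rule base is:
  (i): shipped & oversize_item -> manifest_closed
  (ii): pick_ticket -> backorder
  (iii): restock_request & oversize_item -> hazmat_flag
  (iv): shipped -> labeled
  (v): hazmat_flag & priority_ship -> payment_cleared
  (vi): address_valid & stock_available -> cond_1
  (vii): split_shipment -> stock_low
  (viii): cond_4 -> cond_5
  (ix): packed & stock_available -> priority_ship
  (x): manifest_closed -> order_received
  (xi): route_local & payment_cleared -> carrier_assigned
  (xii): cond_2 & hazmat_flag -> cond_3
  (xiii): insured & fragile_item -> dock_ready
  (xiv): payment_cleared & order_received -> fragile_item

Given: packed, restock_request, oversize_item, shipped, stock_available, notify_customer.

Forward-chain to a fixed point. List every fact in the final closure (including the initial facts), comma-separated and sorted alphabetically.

[1] (i) [shipped & oversize_item -> manifest_closed]; (iii) [restock_request & oversize_item -> hazmat_flag]; (iv) [shipped -> labeled]; (ix) [packed & stock_available -> priority_ship]. ⇒ new: manifest_closed, hazmat_flag, labeled, priority_ship.
[2] (v) [hazmat_flag & priority_ship -> payment_cleared]; (x) [manifest_closed -> order_received]. ⇒ new: payment_cleared, order_received.
[3] (xiv) [payment_cleared & order_received -> fragile_item]. ⇒ new: fragile_item.

fragile_item, hazmat_flag, labeled, manifest_closed, notify_customer, order_received, oversize_item, packed, payment_cleared, priority_ship, restock_request, shipped, stock_available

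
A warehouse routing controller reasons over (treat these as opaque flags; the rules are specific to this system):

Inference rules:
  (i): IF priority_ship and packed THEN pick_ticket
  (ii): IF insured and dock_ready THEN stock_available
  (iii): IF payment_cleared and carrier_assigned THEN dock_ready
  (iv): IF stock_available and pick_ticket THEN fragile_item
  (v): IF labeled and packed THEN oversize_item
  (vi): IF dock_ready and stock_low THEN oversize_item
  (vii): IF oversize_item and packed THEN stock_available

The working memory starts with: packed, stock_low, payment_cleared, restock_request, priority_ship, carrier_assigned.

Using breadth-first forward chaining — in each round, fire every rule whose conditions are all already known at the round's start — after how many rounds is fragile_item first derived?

4

Round 1 — (i), (iii), derive pick_ticket, dock_ready.
Round 2 — (vi), derive oversize_item.
Round 3 — (vii), derive stock_available.
Round 4 — (iv), derive fragile_item.
fragile_item first appears in round 4.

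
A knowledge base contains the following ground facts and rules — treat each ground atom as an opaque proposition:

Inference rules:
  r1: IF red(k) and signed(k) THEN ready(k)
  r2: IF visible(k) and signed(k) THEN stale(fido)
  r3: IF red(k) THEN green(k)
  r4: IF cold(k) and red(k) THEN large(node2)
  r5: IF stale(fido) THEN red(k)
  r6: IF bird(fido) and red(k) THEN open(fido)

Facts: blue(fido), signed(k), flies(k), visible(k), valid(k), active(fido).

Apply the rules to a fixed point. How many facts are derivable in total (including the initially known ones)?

10

Round 1: r2 [IF visible(k) and signed(k) THEN stale(fido)]. Adds stale(fido).
Round 2: r5 [IF stale(fido) THEN red(k)]. Adds red(k).
Round 3: r1 [IF red(k) and signed(k) THEN ready(k)]; r3 [IF red(k) THEN green(k)]. Adds ready(k), green(k).
Closure: {active(fido), blue(fido), flies(k), green(k), ready(k), red(k), signed(k), stale(fido), valid(k), visible(k)} — 10 facts.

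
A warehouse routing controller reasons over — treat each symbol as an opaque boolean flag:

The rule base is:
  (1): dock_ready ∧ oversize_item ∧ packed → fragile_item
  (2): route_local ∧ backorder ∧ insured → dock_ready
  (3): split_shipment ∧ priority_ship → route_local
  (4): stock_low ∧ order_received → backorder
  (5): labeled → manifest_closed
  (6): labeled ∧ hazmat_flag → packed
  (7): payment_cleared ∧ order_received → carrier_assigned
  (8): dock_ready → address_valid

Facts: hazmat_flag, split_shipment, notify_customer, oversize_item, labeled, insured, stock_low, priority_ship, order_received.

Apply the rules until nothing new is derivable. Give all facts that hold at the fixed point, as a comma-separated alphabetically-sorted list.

Round 1: (3) [split_shipment ∧ priority_ship → route_local]; (4) [stock_low ∧ order_received → backorder]; (5) [labeled → manifest_closed]; (6) [labeled ∧ hazmat_flag → packed]. New: route_local, backorder, manifest_closed, packed.
Round 2: (2) [route_local ∧ backorder ∧ insured → dock_ready]. New: dock_ready.
Round 3: (1) [dock_ready ∧ oversize_item ∧ packed → fragile_item]; (8) [dock_ready → address_valid]. New: fragile_item, address_valid.

address_valid, backorder, dock_ready, fragile_item, hazmat_flag, insured, labeled, manifest_closed, notify_customer, order_received, oversize_item, packed, priority_ship, route_local, split_shipment, stock_low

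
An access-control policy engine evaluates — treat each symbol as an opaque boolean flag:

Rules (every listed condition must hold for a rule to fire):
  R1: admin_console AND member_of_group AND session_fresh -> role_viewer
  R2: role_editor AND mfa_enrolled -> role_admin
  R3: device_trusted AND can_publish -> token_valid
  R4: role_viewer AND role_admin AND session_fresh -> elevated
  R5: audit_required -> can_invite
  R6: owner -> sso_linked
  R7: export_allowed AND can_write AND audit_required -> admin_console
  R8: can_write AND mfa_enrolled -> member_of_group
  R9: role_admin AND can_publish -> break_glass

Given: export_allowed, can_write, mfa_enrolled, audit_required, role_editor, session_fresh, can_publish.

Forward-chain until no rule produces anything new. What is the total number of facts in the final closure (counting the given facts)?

[1] R2 [role_editor AND mfa_enrolled -> role_admin]; R5 [audit_required -> can_invite]; R7 [export_allowed AND can_write AND audit_required -> admin_console]; R8 [can_write AND mfa_enrolled -> member_of_group]. ⇒ new: role_admin, can_invite, admin_console, member_of_group.
[2] R1 [admin_console AND member_of_group AND session_fresh -> role_viewer]; R9 [role_admin AND can_publish -> break_glass]. ⇒ new: role_viewer, break_glass.
[3] R4 [role_viewer AND role_admin AND session_fresh -> elevated]. ⇒ new: elevated.
Closure: {admin_console, audit_required, break_glass, can_invite, can_publish, can_write, elevated, export_allowed, member_of_group, mfa_enrolled, role_admin, role_editor, role_viewer, session_fresh} — 14 facts.

14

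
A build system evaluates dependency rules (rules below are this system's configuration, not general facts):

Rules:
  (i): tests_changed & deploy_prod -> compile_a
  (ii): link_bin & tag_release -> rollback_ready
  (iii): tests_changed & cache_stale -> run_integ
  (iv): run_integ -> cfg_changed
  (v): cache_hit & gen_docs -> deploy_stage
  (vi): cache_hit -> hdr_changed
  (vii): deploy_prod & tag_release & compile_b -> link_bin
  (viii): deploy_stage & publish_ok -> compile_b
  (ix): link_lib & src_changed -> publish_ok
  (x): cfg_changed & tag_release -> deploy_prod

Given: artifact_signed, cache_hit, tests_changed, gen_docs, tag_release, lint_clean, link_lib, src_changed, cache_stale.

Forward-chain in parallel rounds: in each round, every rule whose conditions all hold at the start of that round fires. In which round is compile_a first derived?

4

Round 1: (iii) [tests_changed & cache_stale -> run_integ]; (v) [cache_hit & gen_docs -> deploy_stage]; (vi) [cache_hit -> hdr_changed]; (ix) [link_lib & src_changed -> publish_ok]. Adds run_integ, deploy_stage, hdr_changed, publish_ok.
Round 2: (iv) [run_integ -> cfg_changed]; (viii) [deploy_stage & publish_ok -> compile_b]. Adds cfg_changed, compile_b.
Round 3: (x) [cfg_changed & tag_release -> deploy_prod]. Adds deploy_prod.
Round 4: (i) [tests_changed & deploy_prod -> compile_a]; (vii) [deploy_prod & tag_release & compile_b -> link_bin]. Adds compile_a, link_bin.
compile_a first appears in round 4.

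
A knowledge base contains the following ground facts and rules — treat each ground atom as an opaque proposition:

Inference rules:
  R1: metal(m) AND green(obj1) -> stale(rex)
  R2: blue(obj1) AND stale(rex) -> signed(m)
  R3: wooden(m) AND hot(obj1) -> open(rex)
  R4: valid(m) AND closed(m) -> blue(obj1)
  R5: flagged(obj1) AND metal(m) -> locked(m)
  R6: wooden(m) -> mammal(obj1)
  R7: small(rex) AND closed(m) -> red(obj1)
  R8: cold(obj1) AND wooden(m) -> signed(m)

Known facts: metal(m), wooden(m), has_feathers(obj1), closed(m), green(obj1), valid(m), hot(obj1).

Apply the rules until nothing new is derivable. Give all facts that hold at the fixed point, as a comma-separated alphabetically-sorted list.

blue(obj1), closed(m), green(obj1), has_feathers(obj1), hot(obj1), mammal(obj1), metal(m), open(rex), signed(m), stale(rex), valid(m), wooden(m)

Round 1 — R1, R3, R4, R6, derive stale(rex), open(rex), blue(obj1), mammal(obj1).
Round 2 — R2, derive signed(m).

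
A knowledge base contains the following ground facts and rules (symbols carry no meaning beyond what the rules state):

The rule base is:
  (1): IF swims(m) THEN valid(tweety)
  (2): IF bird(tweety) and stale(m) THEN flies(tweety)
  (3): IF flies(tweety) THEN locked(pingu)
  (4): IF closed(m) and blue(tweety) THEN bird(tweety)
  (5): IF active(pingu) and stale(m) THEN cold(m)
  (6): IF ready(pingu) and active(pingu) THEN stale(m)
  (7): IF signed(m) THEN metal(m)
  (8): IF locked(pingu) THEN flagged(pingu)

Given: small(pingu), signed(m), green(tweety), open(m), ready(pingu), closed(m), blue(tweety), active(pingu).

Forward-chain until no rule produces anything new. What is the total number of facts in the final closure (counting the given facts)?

Round 1 fires (4), (6), (7), giving bird(tweety), stale(m), metal(m).
Round 2 fires (2), (5), giving flies(tweety), cold(m).
Round 3 fires (3), giving locked(pingu).
Round 4 fires (8), giving flagged(pingu).
Closure: {active(pingu), bird(tweety), blue(tweety), closed(m), cold(m), flagged(pingu), flies(tweety), green(tweety), locked(pingu), metal(m), open(m), ready(pingu), signed(m), small(pingu), stale(m)} — 15 facts.

15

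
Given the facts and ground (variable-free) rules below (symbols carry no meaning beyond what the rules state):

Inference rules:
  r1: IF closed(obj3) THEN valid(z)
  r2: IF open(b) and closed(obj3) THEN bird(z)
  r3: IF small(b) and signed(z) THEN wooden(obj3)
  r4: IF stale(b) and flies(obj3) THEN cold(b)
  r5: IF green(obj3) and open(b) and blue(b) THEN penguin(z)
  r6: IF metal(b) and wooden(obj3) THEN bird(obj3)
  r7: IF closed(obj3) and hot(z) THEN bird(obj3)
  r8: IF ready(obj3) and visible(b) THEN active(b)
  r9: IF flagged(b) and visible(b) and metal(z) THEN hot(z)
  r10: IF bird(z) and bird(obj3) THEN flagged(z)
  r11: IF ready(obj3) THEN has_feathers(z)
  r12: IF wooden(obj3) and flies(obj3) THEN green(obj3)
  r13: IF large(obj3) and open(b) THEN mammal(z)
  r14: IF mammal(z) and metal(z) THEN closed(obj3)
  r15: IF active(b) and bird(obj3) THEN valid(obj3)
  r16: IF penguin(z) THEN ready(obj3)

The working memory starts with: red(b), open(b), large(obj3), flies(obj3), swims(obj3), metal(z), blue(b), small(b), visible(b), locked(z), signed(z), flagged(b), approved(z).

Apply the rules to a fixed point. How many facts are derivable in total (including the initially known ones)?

27

[1] r3 [IF small(b) and signed(z) THEN wooden(obj3)]; r9 [IF flagged(b) and visible(b) and metal(z) THEN hot(z)]; r13 [IF large(obj3) and open(b) THEN mammal(z)]. ⇒ new: wooden(obj3), hot(z), mammal(z).
[2] r12 [IF wooden(obj3) and flies(obj3) THEN green(obj3)]; r14 [IF mammal(z) and metal(z) THEN closed(obj3)]. ⇒ new: green(obj3), closed(obj3).
[3] r1 [IF closed(obj3) THEN valid(z)]; r2 [IF open(b) and closed(obj3) THEN bird(z)]; r5 [IF green(obj3) and open(b) and blue(b) THEN penguin(z)]; r7 [IF closed(obj3) and hot(z) THEN bird(obj3)]. ⇒ new: valid(z), bird(z), penguin(z), bird(obj3).
[4] r10 [IF bird(z) and bird(obj3) THEN flagged(z)]; r16 [IF penguin(z) THEN ready(obj3)]. ⇒ new: flagged(z), ready(obj3).
[5] r8 [IF ready(obj3) and visible(b) THEN active(b)]; r11 [IF ready(obj3) THEN has_feathers(z)]. ⇒ new: active(b), has_feathers(z).
[6] r15 [IF active(b) and bird(obj3) THEN valid(obj3)]. ⇒ new: valid(obj3).
Closure: {active(b), approved(z), bird(obj3), bird(z), blue(b), closed(obj3), flagged(b), flagged(z), flies(obj3), green(obj3), has_feathers(z), hot(z), large(obj3), locked(z), mammal(z), metal(z), open(b), penguin(z), ready(obj3), red(b), signed(z), small(b), swims(obj3), valid(obj3), valid(z), visible(b), wooden(obj3)} — 27 facts.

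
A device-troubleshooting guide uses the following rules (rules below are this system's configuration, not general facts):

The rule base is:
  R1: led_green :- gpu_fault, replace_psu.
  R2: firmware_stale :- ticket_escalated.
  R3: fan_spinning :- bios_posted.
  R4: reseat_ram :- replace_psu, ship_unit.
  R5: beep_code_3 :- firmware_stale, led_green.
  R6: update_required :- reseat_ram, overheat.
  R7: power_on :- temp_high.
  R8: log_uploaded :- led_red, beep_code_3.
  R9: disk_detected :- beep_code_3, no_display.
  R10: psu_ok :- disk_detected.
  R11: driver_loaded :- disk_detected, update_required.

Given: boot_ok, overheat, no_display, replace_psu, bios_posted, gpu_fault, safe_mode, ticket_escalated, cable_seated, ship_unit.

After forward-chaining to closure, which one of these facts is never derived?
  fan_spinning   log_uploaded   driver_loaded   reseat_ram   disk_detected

log_uploaded

Round 1 — R1, R2, R3, R4, derive led_green, firmware_stale, fan_spinning, reseat_ram.
Round 2 — R5, R6, derive beep_code_3, update_required.
Round 3 — R9, derive disk_detected.
Round 4 — R10, R11, derive psu_ok, driver_loaded.
Derived: disk_detected (round 3), driver_loaded (round 4), fan_spinning (round 1), reseat_ram (round 1). log_uploaded never appears in any round.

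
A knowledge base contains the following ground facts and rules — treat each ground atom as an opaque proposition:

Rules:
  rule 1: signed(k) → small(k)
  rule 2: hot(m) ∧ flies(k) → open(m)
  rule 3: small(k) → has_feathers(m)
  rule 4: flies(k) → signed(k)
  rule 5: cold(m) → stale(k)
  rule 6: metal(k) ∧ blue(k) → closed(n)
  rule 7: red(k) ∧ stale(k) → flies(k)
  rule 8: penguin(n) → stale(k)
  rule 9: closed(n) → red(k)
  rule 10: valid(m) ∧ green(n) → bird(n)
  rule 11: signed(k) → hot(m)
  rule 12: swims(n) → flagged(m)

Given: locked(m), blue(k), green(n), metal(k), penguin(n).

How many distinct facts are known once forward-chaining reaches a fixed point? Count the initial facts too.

Round 1 fires rule 6, rule 8, giving closed(n), stale(k).
Round 2 fires rule 9, giving red(k).
Round 3 fires rule 7, giving flies(k).
Round 4 fires rule 4, giving signed(k).
Round 5 fires rule 1, rule 11, giving small(k), hot(m).
Round 6 fires rule 2, rule 3, giving open(m), has_feathers(m).
Closure: {blue(k), closed(n), flies(k), green(n), has_feathers(m), hot(m), locked(m), metal(k), open(m), penguin(n), red(k), signed(k), small(k), stale(k)} — 14 facts.

14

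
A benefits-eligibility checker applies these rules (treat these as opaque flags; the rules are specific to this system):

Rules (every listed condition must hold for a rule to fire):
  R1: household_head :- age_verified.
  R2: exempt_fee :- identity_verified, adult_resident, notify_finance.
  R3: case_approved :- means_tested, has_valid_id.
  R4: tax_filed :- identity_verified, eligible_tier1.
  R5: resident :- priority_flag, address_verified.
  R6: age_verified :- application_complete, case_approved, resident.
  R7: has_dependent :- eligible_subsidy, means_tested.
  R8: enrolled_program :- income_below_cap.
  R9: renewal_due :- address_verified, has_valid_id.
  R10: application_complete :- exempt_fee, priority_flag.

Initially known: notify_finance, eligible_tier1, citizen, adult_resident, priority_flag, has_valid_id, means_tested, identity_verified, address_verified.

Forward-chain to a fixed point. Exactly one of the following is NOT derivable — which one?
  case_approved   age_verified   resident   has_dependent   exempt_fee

Round 1 — R2, R3, R4, R5, R9, derive exempt_fee, case_approved, tax_filed, resident, renewal_due.
Round 2 — R10, derive application_complete.
Round 3 — R6, derive age_verified.
Round 4 — R1, derive household_head.
Derived: exempt_fee (round 1), age_verified (round 3), case_approved (round 1), resident (round 1). has_dependent never appears in any round.

has_dependent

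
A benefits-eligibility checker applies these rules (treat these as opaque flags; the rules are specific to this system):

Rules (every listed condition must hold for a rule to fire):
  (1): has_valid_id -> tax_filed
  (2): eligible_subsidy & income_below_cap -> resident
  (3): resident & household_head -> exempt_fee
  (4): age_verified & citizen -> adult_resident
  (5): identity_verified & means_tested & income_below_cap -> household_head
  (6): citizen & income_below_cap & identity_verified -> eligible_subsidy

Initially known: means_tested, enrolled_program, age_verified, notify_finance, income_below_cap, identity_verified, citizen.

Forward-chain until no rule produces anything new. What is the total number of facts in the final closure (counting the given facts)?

Round 1: (4) [age_verified & citizen -> adult_resident]; (5) [identity_verified & means_tested & income_below_cap -> household_head]; (6) [citizen & income_below_cap & identity_verified -> eligible_subsidy]. Adds adult_resident, household_head, eligible_subsidy.
Round 2: (2) [eligible_subsidy & income_below_cap -> resident]. Adds resident.
Round 3: (3) [resident & household_head -> exempt_fee]. Adds exempt_fee.
Closure: {adult_resident, age_verified, citizen, eligible_subsidy, enrolled_program, exempt_fee, household_head, identity_verified, income_below_cap, means_tested, notify_finance, resident} — 12 facts.

12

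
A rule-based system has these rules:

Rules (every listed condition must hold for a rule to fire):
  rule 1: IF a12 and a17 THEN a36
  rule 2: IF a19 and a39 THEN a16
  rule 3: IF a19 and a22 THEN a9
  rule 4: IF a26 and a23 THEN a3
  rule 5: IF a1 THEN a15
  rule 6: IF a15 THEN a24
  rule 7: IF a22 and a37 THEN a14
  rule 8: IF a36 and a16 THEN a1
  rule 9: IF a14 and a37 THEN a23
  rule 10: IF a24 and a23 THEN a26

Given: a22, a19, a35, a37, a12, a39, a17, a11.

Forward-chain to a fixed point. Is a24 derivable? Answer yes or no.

Round 1 fires rule 1, rule 2, rule 3, rule 7, giving a36, a16, a9, a14.
Round 2 fires rule 8, rule 9, giving a1, a23.
Round 3 fires rule 5, giving a15.
Round 4 fires rule 6, giving a24.
Round 5 fires rule 10, giving a26.
Round 6 fires rule 4, giving a3.
a24 appears in round 4, so it is derivable.

yes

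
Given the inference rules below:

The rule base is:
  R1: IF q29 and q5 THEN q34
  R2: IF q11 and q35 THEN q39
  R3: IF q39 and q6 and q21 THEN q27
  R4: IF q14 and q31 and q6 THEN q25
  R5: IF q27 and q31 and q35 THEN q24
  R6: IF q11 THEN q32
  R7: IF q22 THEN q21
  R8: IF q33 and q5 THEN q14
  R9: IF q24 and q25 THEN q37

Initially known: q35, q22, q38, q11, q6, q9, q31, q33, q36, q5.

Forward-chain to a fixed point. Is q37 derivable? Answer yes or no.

yes

Round 1: R2 [IF q11 and q35 THEN q39]; R6 [IF q11 THEN q32]; R7 [IF q22 THEN q21]; R8 [IF q33 and q5 THEN q14]. New: q39, q32, q21, q14.
Round 2: R3 [IF q39 and q6 and q21 THEN q27]; R4 [IF q14 and q31 and q6 THEN q25]. New: q27, q25.
Round 3: R5 [IF q27 and q31 and q35 THEN q24]. New: q24.
Round 4: R9 [IF q24 and q25 THEN q37]. New: q37.
q37 appears in round 4, so it is derivable.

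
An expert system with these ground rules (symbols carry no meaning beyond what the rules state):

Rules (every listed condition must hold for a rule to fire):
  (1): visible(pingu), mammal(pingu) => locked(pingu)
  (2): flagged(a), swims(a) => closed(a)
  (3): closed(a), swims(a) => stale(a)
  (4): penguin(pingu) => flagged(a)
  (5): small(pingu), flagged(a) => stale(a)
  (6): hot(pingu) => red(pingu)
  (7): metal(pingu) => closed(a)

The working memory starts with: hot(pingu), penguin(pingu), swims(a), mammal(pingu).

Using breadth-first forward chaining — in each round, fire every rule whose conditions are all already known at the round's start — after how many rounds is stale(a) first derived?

[1] (4) [penguin(pingu) => flagged(a)]; (6) [hot(pingu) => red(pingu)]. ⇒ new: flagged(a), red(pingu).
[2] (2) [flagged(a), swims(a) => closed(a)]. ⇒ new: closed(a).
[3] (3) [closed(a), swims(a) => stale(a)]. ⇒ new: stale(a).
stale(a) first appears in round 3.

3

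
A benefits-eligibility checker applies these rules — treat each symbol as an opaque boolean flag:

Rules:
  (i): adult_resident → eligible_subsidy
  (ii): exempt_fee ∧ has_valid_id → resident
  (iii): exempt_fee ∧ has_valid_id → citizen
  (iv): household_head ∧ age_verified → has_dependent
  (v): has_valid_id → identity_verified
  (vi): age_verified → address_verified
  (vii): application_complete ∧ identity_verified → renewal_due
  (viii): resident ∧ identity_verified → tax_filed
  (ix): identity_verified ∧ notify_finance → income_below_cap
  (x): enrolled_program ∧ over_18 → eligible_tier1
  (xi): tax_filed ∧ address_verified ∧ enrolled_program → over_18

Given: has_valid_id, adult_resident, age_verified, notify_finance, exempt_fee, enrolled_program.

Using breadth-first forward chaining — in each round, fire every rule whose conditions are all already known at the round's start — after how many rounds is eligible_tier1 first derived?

Round 1: (i) [adult_resident → eligible_subsidy]; (ii) [exempt_fee ∧ has_valid_id → resident]; (iii) [exempt_fee ∧ has_valid_id → citizen]; (v) [has_valid_id → identity_verified]; (vi) [age_verified → address_verified]. New: eligible_subsidy, resident, citizen, identity_verified, address_verified.
Round 2: (viii) [resident ∧ identity_verified → tax_filed]; (ix) [identity_verified ∧ notify_finance → income_below_cap]. New: tax_filed, income_below_cap.
Round 3: (xi) [tax_filed ∧ address_verified ∧ enrolled_program → over_18]. New: over_18.
Round 4: (x) [enrolled_program ∧ over_18 → eligible_tier1]. New: eligible_tier1.
eligible_tier1 first appears in round 4.

4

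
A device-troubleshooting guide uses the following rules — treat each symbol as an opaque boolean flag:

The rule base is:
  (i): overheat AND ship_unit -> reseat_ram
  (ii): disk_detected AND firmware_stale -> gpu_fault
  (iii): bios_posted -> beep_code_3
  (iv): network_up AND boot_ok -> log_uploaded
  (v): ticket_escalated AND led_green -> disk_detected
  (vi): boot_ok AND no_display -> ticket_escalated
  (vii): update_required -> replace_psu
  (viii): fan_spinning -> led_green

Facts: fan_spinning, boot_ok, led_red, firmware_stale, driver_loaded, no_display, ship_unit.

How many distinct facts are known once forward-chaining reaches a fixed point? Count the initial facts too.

11

[1] (vi) [boot_ok AND no_display -> ticket_escalated]; (viii) [fan_spinning -> led_green]. ⇒ new: ticket_escalated, led_green.
[2] (v) [ticket_escalated AND led_green -> disk_detected]. ⇒ new: disk_detected.
[3] (ii) [disk_detected AND firmware_stale -> gpu_fault]. ⇒ new: gpu_fault.
Closure: {boot_ok, disk_detected, driver_loaded, fan_spinning, firmware_stale, gpu_fault, led_green, led_red, no_display, ship_unit, ticket_escalated} — 11 facts.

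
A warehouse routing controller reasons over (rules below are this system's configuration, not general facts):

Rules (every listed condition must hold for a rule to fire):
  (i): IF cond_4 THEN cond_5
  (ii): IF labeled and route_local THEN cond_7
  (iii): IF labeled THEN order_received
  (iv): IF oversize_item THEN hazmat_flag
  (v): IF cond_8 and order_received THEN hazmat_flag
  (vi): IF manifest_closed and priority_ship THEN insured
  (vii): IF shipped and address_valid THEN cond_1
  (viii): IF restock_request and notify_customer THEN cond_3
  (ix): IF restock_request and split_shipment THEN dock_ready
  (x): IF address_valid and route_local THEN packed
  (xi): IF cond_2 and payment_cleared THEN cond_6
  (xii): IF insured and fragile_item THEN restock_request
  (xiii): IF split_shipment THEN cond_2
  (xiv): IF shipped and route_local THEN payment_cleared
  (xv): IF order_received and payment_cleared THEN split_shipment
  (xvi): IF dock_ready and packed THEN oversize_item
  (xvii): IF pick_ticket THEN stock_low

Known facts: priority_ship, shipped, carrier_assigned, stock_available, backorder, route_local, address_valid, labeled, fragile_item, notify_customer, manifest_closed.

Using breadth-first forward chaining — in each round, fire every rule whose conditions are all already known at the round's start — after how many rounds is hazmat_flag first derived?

5

Round 1: (ii) [IF labeled and route_local THEN cond_7]; (iii) [IF labeled THEN order_received]; (vi) [IF manifest_closed and priority_ship THEN insured]; (vii) [IF shipped and address_valid THEN cond_1]; (x) [IF address_valid and route_local THEN packed]; (xiv) [IF shipped and route_local THEN payment_cleared]. New: cond_7, order_received, insured, cond_1, packed, payment_cleared.
Round 2: (xii) [IF insured and fragile_item THEN restock_request]; (xv) [IF order_received and payment_cleared THEN split_shipment]. New: restock_request, split_shipment.
Round 3: (viii) [IF restock_request and notify_customer THEN cond_3]; (ix) [IF restock_request and split_shipment THEN dock_ready]; (xiii) [IF split_shipment THEN cond_2]. New: cond_3, dock_ready, cond_2.
Round 4: (xi) [IF cond_2 and payment_cleared THEN cond_6]; (xvi) [IF dock_ready and packed THEN oversize_item]. New: cond_6, oversize_item.
Round 5: (iv) [IF oversize_item THEN hazmat_flag]. New: hazmat_flag.
hazmat_flag first appears in round 5.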